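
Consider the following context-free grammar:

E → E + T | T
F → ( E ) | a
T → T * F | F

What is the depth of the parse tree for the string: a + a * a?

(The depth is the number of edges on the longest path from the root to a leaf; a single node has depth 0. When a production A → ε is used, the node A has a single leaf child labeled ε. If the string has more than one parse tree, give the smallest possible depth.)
The grammar is unambiguous; the parse tree of a + a * a is:
E → E + T at the root (depth 0).
  Left E (depth 1) → T (2) → F (3) → a (4).
  Right T (depth 1) → T * F; that T (2) → F (3) → a (4); F (2) → a (3).
The longest root-to-leaf paths have 4 edges.
Depth = 4.

Final answer: 4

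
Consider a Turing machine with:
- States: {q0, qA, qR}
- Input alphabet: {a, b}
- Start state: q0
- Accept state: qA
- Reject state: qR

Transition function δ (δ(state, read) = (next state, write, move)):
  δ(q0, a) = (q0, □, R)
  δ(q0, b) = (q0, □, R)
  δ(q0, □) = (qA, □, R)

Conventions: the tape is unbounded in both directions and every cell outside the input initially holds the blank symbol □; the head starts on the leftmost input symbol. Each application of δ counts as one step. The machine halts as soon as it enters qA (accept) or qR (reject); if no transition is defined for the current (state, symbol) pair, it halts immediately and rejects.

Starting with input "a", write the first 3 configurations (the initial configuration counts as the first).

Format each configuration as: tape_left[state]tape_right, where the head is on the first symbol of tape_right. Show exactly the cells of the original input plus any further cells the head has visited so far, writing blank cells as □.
Step 0: [q0]a (head at position 0)
Step 1: δ(q0, a) = (q0, □, R)  ⊢  □[q0]□ (head at position 1)
Step 2: δ(q0, □) = (qA, □, R)  ⊢  □□[qA]□ (head at position 2)

Final answer: [q0]a ⊢ □[q0]□ ⊢ □□[qA]□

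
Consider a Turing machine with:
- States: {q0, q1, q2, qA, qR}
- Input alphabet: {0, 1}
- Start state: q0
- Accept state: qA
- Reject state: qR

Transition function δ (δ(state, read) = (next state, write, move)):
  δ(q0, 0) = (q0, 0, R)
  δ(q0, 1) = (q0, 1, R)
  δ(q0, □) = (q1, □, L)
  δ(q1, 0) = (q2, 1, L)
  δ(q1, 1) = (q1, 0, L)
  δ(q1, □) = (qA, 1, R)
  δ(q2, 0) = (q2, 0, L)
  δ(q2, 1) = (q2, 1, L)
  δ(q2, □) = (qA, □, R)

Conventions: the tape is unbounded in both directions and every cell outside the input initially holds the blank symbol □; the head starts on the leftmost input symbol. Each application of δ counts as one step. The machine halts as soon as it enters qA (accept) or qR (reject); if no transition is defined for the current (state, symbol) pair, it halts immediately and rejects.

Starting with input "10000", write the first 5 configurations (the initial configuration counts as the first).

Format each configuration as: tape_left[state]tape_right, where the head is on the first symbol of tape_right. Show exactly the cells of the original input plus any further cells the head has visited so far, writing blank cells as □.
Step 0: [q0]10000 (head at position 0)
Step 1: δ(q0, 1) = (q0, 1, R)  ⊢  1[q0]0000 (head at position 1)
Step 2: δ(q0, 0) = (q0, 0, R)  ⊢  10[q0]000 (head at position 2)
Step 3: δ(q0, 0) = (q0, 0, R)  ⊢  100[q0]00 (head at position 3)
Step 4: δ(q0, 0) = (q0, 0, R)  ⊢  1000[q0]0 (head at position 4)

Final answer: [q0]10000 ⊢ 1[q0]0000 ⊢ 10[q0]000 ⊢ 100[q0]00 ⊢ 1000[q0]0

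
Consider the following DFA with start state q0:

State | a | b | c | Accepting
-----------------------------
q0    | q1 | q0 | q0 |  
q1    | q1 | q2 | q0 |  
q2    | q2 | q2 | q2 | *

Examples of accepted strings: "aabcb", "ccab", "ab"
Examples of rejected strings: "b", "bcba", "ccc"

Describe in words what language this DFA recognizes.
strings over {a,b,c} containing 'ab' as substring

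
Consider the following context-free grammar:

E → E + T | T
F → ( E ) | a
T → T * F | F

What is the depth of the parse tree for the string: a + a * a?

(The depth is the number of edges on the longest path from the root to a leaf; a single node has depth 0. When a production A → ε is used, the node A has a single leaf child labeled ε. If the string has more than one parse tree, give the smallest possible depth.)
The grammar is unambiguous; the parse tree of a + a * a is:
E → E + T at the root (depth 0).
  Left E (depth 1) → T (2) → F (3) → a (4).
  Right T (depth 1) → T * F; that T (2) → F (3) → a (4); F (2) → a (3).
The longest root-to-leaf paths have 4 edges.
Depth = 4.

Final answer: 4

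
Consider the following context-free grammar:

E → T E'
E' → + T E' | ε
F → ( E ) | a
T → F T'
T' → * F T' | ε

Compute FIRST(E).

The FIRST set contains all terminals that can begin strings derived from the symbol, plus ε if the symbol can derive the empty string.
FIRST(F): F → ( E ) contributes '(' and F → a contributes 'a', so FIRST(F) = {(, a}. F is not nullable.
FIRST(T): T → F T' begins with F, and F is not nullable, so FIRST(T) = FIRST(F) = {(, a}.
FIRST(E): E → T E' begins with T, and T is not nullable, so FIRST(E) = FIRST(T) = {(, a}.

Final answer: {(, a}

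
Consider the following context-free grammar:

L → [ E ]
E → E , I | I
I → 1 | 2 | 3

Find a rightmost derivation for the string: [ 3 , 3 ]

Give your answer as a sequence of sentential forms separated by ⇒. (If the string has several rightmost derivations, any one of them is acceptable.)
Start with L.
Step 1: the rightmost non-terminal is L; apply L → [ E ]:  [ E ]
Step 2: the rightmost non-terminal is E; apply E → E , I:  [ E , I ]
Step 3: the rightmost non-terminal is I; apply I → 3:  [ E , 3 ]
Step 4: the rightmost non-terminal is E; apply E → I:  [ I , 3 ]
Step 5: the rightmost non-terminal is I; apply I → 3:  [ 3 , 3 ]

Final answer: L ⇒ [ E ] ⇒ [ E , I ] ⇒ [ E , 3 ] ⇒ [ I , 3 ] ⇒ [ 3 , 3 ]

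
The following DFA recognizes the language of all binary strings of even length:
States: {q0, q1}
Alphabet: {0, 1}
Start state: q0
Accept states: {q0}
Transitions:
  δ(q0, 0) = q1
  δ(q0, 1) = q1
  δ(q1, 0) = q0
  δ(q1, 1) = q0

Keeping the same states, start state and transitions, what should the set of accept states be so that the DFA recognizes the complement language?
The DFA is complete (every state has a transition on every symbol), so the complement
is recognized by the same DFA with accepting and non-accepting states swapped.
Original accept states: {q0}
Complement accept states = All states - Original accept states
= {q0, q1} - {q0}
= {q1}
Complement language: strings of ODD length

Final answer: {q1}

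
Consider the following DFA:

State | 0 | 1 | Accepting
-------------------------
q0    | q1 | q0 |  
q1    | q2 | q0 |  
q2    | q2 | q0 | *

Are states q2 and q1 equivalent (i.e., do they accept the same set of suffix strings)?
Try the suffix ε (the empty string).
From q2: q2 — accepting.
From q1: q1 — not accepting.
The two states disagree on this suffix, so they are not equivalent.

Final answer: No. Distinguishing string: ε (the empty string) - accepted from q2 but not from q1.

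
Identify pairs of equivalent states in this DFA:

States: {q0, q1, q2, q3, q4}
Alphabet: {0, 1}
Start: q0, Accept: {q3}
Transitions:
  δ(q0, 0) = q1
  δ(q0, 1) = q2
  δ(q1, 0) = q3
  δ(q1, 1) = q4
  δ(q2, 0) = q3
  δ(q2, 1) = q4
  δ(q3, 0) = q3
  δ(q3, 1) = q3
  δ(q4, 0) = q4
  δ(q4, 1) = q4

Using the table-filling algorithm:
Round 0 – mark pairs where exactly one state is accepting: (q0,q3), (q1,q3), (q2,q3), (q3,q4)
Round 1 – newly marked: (q0,q1) [on 0: q1 vs q3, already marked]; (q0,q2) [on 0: q1 vs q3, already marked]; (q1,q4) [on 0: q3 vs q4, already marked]; (q2,q4) [on 0: q3 vs q4, already marked]
Round 2 – newly marked: (q0,q4) [on 0: q1 vs q4, already marked]
No further pairs can be marked.
(q1, q2) unmarked: δ(q1,0)=q3, δ(q2,0)=q3; δ(q1,1)=q4, δ(q2,1)=q4 → equivalent
Equivalent pairs: (q1, q2)

Final answer: Equivalent pairs: (q1, q2)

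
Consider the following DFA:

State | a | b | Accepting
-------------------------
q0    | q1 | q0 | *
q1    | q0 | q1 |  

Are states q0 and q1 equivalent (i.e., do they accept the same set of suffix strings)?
Try the suffix ε (the empty string).
From q0: q0 — accepting.
From q1: q1 — not accepting.
The two states disagree on this suffix, so they are not equivalent.

Final answer: No. Distinguishing string: ε (the empty string) - accepted from q0 but not from q1.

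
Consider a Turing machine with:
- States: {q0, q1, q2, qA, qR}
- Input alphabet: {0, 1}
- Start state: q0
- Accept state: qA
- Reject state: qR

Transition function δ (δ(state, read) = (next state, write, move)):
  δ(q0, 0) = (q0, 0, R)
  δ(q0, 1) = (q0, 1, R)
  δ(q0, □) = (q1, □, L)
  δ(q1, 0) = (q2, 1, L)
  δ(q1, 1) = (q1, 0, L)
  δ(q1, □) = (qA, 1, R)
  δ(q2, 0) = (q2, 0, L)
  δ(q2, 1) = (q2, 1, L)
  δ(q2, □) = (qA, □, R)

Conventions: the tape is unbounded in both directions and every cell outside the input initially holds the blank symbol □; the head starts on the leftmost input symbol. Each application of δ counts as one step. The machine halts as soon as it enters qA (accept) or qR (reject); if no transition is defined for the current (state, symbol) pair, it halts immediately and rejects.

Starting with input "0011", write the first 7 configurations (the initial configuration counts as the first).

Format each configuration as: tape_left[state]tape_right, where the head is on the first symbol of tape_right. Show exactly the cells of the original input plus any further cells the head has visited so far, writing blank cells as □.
Step 0: [q0]0011 (head at position 0)
Step 1: δ(q0, 0) = (q0, 0, R)  ⊢  0[q0]011 (head at position 1)
Step 2: δ(q0, 0) = (q0, 0, R)  ⊢  00[q0]11 (head at position 2)
Step 3: δ(q0, 1) = (q0, 1, R)  ⊢  001[q0]1 (head at position 3)
Step 4: δ(q0, 1) = (q0, 1, R)  ⊢  0011[q0]□ (head at position 4)
Step 5: δ(q0, □) = (q1, □, L)  ⊢  001[q1]1□ (head at position 3)
Step 6: δ(q1, 1) = (q1, 0, L)  ⊢  00[q1]10□ (head at position 2)

Final answer: [q0]0011 ⊢ 0[q0]011 ⊢ 00[q0]11 ⊢ 001[q0]1 ⊢ 0011[q0]□ ⊢ 001[q1]1□ ⊢ 00[q1]10□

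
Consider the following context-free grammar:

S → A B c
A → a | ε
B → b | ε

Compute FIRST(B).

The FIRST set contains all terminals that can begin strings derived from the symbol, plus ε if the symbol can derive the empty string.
B → b contributes b; B → ε makes B nullable, contributing ε. FIRST(B) = {b, ε}.

Final answer: {b, ε}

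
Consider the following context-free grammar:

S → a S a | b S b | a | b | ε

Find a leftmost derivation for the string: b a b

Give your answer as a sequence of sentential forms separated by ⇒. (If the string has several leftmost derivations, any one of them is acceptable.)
Start with S.
Step 1: the leftmost non-terminal is S; apply S → b S b:  b S b
Step 2: the leftmost non-terminal is S; apply S → a:  b a b

Final answer: S ⇒ b S b ⇒ b a b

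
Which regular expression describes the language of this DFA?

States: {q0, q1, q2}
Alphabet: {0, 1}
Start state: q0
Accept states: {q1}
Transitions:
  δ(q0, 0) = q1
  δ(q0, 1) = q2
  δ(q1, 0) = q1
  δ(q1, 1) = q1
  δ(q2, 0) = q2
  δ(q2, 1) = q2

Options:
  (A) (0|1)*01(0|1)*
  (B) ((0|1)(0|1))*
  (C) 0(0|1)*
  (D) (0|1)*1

Testing sample strings against the DFA:
  '001' -> accepted
  '10100' -> rejected
  '0110' -> accepted
  '010' -> accepted
Checking each option for a counterexample:
  (A) (0|1)*01(0|1)*: '0' is accepted by the DFA but does not match the regex → eliminated
  (B) ((0|1)(0|1))*: ε is rejected by the DFA but matches the regex → eliminated
  (C) 0(0|1)*: agrees with the DFA on all strings of length ≤ 4
  (D) (0|1)*1: '0' is accepted by the DFA but does not match the regex → eliminated
Only (C) 0(0|1)* is consistent with the DFA.

Final answer: (C) 0(0|1)*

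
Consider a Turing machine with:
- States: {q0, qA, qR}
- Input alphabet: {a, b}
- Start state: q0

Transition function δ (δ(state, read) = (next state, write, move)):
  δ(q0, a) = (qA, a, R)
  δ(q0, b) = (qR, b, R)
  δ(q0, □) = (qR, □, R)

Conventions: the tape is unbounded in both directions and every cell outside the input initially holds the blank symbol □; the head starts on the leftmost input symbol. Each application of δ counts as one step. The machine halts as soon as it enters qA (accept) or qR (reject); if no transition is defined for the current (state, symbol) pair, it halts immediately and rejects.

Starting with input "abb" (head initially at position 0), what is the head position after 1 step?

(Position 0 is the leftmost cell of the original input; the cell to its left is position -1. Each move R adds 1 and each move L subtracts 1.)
Step 0: [q0]abb (head at position 0)
Step 1: δ(q0, a) = (qA, a, R)  ⊢  a[qA]bb (head at position 1)
Head position after 1 step: 1

Final answer: Position 1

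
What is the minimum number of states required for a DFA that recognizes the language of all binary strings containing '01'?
Language: binary strings containing '01'
Lower bound (Myhill–Nerode): the prefixes ε, 0, 01 are pairwise distinguishable:
  ε vs 01: suffix ε distinguishes them (ε is rejected, 01 is accepted)
  0 vs 01: suffix ε distinguishes them (0 is rejected, 01 is accepted)
  ε vs 0: suffix 1 distinguishes them (ε·1 = 1 is rejected, 0·1 = 01 is accepted)
So any DFA needs at least 3 states.
Upper bound: a DFA with 3 states exists (one state per class above: 'no progress', 'last symbol 0', and 'seen 01' (accepting sink)).
Minimum states: 3

Final answer: 3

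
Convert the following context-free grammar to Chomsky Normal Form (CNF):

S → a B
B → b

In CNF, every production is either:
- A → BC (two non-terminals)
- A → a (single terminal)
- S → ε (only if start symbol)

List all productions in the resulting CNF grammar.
The grammar has no ε-productions or unit productions to eliminate.
S → a B has terminal a in a right-hand side of length ≥ 2: introduce T_a → a and use T_a in place of a.
B → b is already in CNF (single terminal) – keep it.
S → a B becomes S → T_a B.
Resulting CNF grammar (3 productions): T_a → a; B → b; S → T_a B

Final answer: T_a → a; B → b; S → T_a B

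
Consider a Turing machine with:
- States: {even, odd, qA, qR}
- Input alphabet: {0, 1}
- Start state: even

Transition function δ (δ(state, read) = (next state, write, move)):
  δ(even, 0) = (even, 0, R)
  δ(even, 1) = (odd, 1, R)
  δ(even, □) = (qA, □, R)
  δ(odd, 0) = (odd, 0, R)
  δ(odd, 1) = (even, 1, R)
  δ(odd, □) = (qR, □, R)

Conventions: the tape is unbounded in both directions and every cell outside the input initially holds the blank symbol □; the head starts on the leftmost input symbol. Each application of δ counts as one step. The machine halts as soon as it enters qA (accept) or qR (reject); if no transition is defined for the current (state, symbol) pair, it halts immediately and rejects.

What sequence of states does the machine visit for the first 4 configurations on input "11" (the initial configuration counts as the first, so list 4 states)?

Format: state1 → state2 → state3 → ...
Step 0: [even]11 (head at position 0)
Step 1: δ(even, 1) = (odd, 1, R)  ⊢  1[odd]1 (head at position 1)
Step 2: δ(odd, 1) = (even, 1, R)  ⊢  11[even]□ (head at position 2)
Step 3: δ(even, □) = (qA, □, R)  ⊢  11□[qA]□ (head at position 3)
Reading off the states of these 4 configurations: even → odd → even → qA

Final answer: even → odd → even → qA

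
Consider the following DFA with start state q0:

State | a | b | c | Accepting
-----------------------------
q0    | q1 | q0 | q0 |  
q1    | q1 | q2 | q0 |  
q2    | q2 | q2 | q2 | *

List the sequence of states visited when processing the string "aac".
q0 → q1 → q1 → q0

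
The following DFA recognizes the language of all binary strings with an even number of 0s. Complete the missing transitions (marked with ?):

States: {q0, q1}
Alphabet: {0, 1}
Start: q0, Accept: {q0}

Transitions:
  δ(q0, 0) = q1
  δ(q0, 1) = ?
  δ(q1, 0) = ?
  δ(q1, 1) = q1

What each state remembers (consistent with the given transitions and accept states):
  q0: an even number of 0s has been read so far
  q1: an odd number of 0s has been read so far
Filling in the missing entries:
  δ(q0, 1): in q0 (an even number of 0s has been read so far), after reading 1 we have: an even number of 0s has been read so far → q0
  δ(q1, 0): in q1 (an odd number of 0s has been read so far), after reading 0 we have: an even number of 0s has been read so far → q0

Final answer: δ(q0, 1) = q0; δ(q1, 0) = q0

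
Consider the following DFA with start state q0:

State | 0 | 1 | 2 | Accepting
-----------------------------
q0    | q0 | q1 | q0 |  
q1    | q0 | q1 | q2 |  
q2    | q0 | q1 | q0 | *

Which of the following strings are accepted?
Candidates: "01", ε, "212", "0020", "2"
"01": q0 → q0 → q1; q1 is not accepting → rejected
ε: q0; q0 is not accepting → rejected
"212": q0 → q0 → q1 → q2; q2 is accepting → accepted
"0020": q0 → q0 → q0 → q0 → q0; q0 is not accepting → rejected
"2": q0 → q0; q0 is not accepting → rejected

Final answer: "212"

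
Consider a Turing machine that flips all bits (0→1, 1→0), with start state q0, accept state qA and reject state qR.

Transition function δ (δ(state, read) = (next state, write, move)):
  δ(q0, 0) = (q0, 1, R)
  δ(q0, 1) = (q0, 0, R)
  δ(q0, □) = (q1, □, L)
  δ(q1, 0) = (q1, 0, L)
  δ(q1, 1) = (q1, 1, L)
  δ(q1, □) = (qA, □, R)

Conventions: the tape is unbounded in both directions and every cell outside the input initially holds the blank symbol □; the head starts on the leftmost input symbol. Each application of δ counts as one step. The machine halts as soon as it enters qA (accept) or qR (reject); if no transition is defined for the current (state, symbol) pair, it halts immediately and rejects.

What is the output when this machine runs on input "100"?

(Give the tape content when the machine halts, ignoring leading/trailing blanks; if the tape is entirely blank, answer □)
Step 0: [q0]100 (head at position 0)
Step 1: δ(q0, 1) = (q0, 0, R)  ⊢  0[q0]00 (head at position 1)
Step 2: δ(q0, 0) = (q0, 1, R)  ⊢  01[q0]0 (head at position 2)
Step 3: δ(q0, 0) = (q0, 1, R)  ⊢  011[q0]□ (head at position 3)
Step 4: δ(q0, □) = (q1, □, L)  ⊢  01[q1]1□ (head at position 2)
Step 5: δ(q1, 1) = (q1, 1, L)  ⊢  0[q1]11□ (head at position 1)
Step 6: δ(q1, 1) = (q1, 1, L)  ⊢  [q1]011□ (head at position 0)
Step 7: δ(q1, 0) = (q1, 0, L)  ⊢  [q1]□011□ (head at position -1)
Step 8: δ(q1, □) = (qA, □, R)  ⊢  □[qA]011□ (head at position 0)
The machine is in qA, so it halts and accepts.
Tape content when halted (ignoring surrounding blanks): 011

Final answer: Output: 011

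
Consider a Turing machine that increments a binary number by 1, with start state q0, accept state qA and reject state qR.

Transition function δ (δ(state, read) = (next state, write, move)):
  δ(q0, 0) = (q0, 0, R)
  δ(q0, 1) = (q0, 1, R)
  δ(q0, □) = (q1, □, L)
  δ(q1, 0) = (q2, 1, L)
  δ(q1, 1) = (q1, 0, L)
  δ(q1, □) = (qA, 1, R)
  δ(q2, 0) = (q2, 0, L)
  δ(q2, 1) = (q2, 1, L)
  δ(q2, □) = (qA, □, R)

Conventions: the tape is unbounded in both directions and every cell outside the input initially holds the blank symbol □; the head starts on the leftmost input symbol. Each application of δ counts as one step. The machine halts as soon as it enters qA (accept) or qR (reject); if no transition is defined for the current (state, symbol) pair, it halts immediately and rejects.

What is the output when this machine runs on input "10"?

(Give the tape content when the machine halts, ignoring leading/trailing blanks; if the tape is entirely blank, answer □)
Step 0: [q0]10 (head at position 0)
Step 1: δ(q0, 1) = (q0, 1, R)  ⊢  1[q0]0 (head at position 1)
Step 2: δ(q0, 0) = (q0, 0, R)  ⊢  10[q0]□ (head at position 2)
Step 3: δ(q0, □) = (q1, □, L)  ⊢  1[q1]0□ (head at position 1)
Step 4: δ(q1, 0) = (q2, 1, L)  ⊢  [q2]11□ (head at position 0)
Step 5: δ(q2, 1) = (q2, 1, L)  ⊢  [q2]□11□ (head at position -1)
Step 6: δ(q2, □) = (qA, □, R)  ⊢  □[qA]11□ (head at position 0)
The machine is in qA, so it halts and accepts.
Tape content when halted (ignoring surrounding blanks): 11

Final answer: Output: 11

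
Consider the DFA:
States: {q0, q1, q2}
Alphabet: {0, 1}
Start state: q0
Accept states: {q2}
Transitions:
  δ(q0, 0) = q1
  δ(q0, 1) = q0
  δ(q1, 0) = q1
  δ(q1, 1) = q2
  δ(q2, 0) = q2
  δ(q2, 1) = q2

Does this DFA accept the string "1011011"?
Processing string "1011011":
  q0 --1--> q0
  q0 --0--> q1
  q1 --1--> q2
  q2 --1--> q2
  q2 --0--> q2
  q2 --1--> q2
  q2 --1--> q2
Final state: q2
Accept states: {q2}
q2 is an accept state, so the string is accepted.

Final answer: Yes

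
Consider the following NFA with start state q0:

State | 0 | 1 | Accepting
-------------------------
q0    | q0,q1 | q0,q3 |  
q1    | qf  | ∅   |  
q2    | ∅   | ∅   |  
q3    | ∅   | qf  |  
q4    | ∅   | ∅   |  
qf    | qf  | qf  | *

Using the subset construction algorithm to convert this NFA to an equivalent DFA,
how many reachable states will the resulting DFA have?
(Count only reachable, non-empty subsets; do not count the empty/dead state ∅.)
Start subset: {q0}
{q0}: on 0 → {q0, q1}, on 1 → {q0, q3}
{q0, q1}: on 0 → {q0, q1, qf}, on 1 → {q0, q3}
{q0, q3}: on 0 → {q0, q1}, on 1 → {q0, q3, qf}
{q0, q1, qf}: on 0 → {q0, q1, qf}, on 1 → {q0, q3, qf}
{q0, q3, qf}: on 0 → {q0, q1, qf}, on 1 → {q0, q3, qf}
Reachable non-empty subsets: {q0}, {q0, q1}, {q0, q3}, {q0, q1, qf}, {q0, q3, qf} — 5 in total.

Final answer: 5 states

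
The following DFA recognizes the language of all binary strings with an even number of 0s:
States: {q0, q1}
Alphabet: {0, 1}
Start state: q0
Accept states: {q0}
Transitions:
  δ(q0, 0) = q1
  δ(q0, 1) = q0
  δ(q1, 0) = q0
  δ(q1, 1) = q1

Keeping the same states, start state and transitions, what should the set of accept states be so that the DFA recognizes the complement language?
The DFA is complete (every state has a transition on every symbol), so the complement
is recognized by the same DFA with accepting and non-accepting states swapped.
Original accept states: {q0}
Complement accept states = All states - Original accept states
= {q0, q1} - {q0}
= {q1}
Complement language: strings with an ODD number of 0s

Final answer: {q1}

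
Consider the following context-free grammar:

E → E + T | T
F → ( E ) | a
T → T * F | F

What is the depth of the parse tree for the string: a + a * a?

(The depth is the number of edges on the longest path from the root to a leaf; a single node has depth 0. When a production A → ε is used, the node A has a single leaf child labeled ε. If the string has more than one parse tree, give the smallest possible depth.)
The grammar is unambiguous; the parse tree of a + a * a is:
E → E + T at the root (depth 0).
  Left E (depth 1) → T (2) → F (3) → a (4).
  Right T (depth 1) → T * F; that T (2) → F (3) → a (4); F (2) → a (3).
The longest root-to-leaf paths have 4 edges.
Depth = 4.

Final answer: 4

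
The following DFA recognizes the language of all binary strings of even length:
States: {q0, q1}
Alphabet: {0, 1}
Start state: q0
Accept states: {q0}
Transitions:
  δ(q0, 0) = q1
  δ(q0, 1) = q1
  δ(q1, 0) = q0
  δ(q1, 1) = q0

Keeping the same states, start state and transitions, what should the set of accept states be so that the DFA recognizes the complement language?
The DFA is complete (every state has a transition on every symbol), so the complement
is recognized by the same DFA with accepting and non-accepting states swapped.
Original accept states: {q0}
Complement accept states = All states - Original accept states
= {q0, q1} - {q0}
= {q1}
Complement language: strings of ODD length

Final answer: {q1}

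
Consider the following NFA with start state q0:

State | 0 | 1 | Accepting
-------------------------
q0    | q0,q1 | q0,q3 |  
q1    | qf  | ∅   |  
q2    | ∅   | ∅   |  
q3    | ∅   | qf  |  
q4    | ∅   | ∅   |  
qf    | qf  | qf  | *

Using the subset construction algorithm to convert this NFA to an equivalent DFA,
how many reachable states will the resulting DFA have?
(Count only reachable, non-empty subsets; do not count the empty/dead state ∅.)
Start subset: {q0}
{q0}: on 0 → {q0, q1}, on 1 → {q0, q3}
{q0, q1}: on 0 → {q0, q1, qf}, on 1 → {q0, q3}
{q0, q3}: on 0 → {q0, q1}, on 1 → {q0, q3, qf}
{q0, q1, qf}: on 0 → {q0, q1, qf}, on 1 → {q0, q3, qf}
{q0, q3, qf}: on 0 → {q0, q1, qf}, on 1 → {q0, q3, qf}
Reachable non-empty subsets: {q0}, {q0, q1}, {q0, q3}, {q0, q1, qf}, {q0, q3, qf} — 5 in total.

Final answer: 5 states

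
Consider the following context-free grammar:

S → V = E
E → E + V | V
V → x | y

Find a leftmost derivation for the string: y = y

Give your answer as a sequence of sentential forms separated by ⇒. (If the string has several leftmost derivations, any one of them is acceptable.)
Start with S.
Step 1: the leftmost non-terminal is S; apply S → V = E:  V = E
Step 2: the leftmost non-terminal is V; apply V → y:  y = E
Step 3: the leftmost non-terminal is E; apply E → V:  y = V
Step 4: the leftmost non-terminal is V; apply V → y:  y = y

Final answer: S ⇒ V = E ⇒ y = E ⇒ y = V ⇒ y = y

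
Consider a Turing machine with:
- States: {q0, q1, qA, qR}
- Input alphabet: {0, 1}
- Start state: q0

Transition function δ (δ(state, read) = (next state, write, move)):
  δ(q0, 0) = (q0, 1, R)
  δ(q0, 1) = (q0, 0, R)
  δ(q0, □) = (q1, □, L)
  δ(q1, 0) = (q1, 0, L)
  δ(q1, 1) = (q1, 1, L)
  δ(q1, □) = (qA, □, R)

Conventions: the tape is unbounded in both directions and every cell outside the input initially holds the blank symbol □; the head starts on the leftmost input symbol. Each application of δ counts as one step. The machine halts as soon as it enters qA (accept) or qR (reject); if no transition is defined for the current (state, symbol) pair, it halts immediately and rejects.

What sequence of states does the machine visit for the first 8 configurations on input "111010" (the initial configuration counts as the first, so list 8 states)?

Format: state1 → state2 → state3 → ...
Step 0: [q0]111010 (head at position 0)
Step 1: δ(q0, 1) = (q0, 0, R)  ⊢  0[q0]11010 (head at position 1)
Step 2: δ(q0, 1) = (q0, 0, R)  ⊢  00[q0]1010 (head at position 2)
Step 3: δ(q0, 1) = (q0, 0, R)  ⊢  000[q0]010 (head at position 3)
Step 4: δ(q0, 0) = (q0, 1, R)  ⊢  0001[q0]10 (head at position 4)
Step 5: δ(q0, 1) = (q0, 0, R)  ⊢  00010[q0]0 (head at position 5)
Step 6: δ(q0, 0) = (q0, 1, R)  ⊢  000101[q0]□ (head at position 6)
Step 7: δ(q0, □) = (q1, □, L)  ⊢  00010[q1]1□ (head at position 5)
Reading off the states of these 8 configurations: q0 → q0 → q0 → q0 → q0 → q0 → q0 → q1

Final answer: q0 → q0 → q0 → q0 → q0 → q0 → q0 → q1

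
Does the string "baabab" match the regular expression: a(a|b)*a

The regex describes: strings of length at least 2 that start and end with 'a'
No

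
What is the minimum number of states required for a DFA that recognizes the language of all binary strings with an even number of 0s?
Language: binary strings with an even number of 0s
Lower bound (Myhill–Nerode): the prefixes ε, 0 are pairwise distinguishable:
  ε vs 0: suffix ε distinguishes them (ε has zero 0s (accepted), 0 has one 0 (rejected))
So any DFA needs at least 2 states.
Upper bound: a DFA with 2 states exists (one state per class above).
Minimum states: 2

Final answer: 2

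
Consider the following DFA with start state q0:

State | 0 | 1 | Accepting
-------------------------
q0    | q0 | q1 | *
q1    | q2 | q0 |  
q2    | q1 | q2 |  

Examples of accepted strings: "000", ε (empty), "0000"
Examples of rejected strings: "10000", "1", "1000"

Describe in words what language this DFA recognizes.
binary numbers divisible by 3 (treating the string as a binary integer; leading zeros allowed, the empty string counts as 0)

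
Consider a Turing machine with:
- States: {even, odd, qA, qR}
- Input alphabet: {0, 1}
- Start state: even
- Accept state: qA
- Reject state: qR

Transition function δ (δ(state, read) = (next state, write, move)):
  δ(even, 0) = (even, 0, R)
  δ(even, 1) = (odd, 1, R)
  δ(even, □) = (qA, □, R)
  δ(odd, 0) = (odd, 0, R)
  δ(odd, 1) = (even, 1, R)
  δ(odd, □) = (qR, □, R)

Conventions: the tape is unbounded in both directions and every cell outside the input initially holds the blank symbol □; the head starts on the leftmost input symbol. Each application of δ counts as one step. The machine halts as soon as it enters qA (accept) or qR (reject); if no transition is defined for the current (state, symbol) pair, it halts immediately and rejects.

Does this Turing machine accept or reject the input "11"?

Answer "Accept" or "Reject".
Step 0: [even]11 (head at position 0)
Step 1: δ(even, 1) = (odd, 1, R)  ⊢  1[odd]1 (head at position 1)
Step 2: δ(odd, 1) = (even, 1, R)  ⊢  11[even]□ (head at position 2)
Step 3: δ(even, □) = (qA, □, R)  ⊢  11□[qA]□ (head at position 3)
The machine is in qA, so it halts and accepts.

Final answer: Accept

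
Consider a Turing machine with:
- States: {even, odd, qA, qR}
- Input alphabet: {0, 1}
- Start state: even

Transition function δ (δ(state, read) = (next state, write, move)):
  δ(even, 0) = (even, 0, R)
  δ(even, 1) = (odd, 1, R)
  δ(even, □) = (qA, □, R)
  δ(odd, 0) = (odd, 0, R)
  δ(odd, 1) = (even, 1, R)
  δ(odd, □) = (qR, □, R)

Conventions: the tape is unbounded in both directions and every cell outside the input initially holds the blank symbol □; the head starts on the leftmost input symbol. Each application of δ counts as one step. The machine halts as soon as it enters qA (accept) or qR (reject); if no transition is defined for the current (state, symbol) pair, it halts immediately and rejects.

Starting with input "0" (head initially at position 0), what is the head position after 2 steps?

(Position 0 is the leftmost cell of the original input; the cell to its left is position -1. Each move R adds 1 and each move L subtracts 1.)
Step 0: [even]0 (head at position 0)
Step 1: δ(even, 0) = (even, 0, R)  ⊢  0[even]□ (head at position 1)
Step 2: δ(even, □) = (qA, □, R)  ⊢  0□[qA]□ (head at position 2)
Head position after 2 steps: 2

Final answer: Position 2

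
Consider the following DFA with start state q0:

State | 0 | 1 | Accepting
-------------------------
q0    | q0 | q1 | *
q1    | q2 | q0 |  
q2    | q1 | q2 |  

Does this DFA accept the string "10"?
Start in q0.
Read '1': q0 → q1
Read '0': q1 → q2
Final state q2 is not accepting, so the string is rejected.

Final answer: No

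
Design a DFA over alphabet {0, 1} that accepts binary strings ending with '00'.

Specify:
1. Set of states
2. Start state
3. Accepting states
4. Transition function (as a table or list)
One valid DFA (any DFA recognizing the same language is acceptable):
States: {q0, q1, q2}
Start: q0
Accepting: {q2}
Transitions (accepting states marked with *):
State | 0 | 1 | Accepting
-------------------------
q0    | q1 | q0 |  
q1    | q2 | q0 |  
q2    | q2 | q0 | *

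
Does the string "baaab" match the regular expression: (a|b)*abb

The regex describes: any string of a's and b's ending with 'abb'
No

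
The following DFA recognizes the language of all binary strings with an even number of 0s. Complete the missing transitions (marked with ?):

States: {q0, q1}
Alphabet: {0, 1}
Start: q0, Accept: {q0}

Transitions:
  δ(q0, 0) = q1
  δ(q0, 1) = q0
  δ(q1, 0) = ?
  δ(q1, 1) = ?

What each state remembers (consistent with the given transitions and accept states):
  q0: an even number of 0s has been read so far
  q1: an odd number of 0s has been read so far
Filling in the missing entries:
  δ(q1, 0): in q1 (an odd number of 0s has been read so far), after reading 0 we have: an even number of 0s has been read so far → q0
  δ(q1, 1): in q1 (an odd number of 0s has been read so far), after reading 1 we have: an odd number of 0s has been read so far → q1

Final answer: δ(q1, 0) = q0; δ(q1, 1) = q1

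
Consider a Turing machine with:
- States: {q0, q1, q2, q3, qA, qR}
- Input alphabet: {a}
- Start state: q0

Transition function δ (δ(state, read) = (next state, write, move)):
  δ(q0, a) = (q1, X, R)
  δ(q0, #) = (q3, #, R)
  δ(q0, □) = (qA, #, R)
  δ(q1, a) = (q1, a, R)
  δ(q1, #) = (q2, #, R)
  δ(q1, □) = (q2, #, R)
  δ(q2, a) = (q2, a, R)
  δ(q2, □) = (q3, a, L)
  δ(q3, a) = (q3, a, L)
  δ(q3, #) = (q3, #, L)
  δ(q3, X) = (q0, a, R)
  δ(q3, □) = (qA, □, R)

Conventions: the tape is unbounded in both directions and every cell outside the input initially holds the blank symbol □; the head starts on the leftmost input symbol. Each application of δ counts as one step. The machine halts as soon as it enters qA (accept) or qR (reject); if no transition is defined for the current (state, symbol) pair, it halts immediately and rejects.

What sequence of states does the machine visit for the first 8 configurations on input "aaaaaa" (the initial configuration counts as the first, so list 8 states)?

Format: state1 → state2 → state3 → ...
Step 0: [q0]aaaaaa (head at position 0)
Step 1: δ(q0, a) = (q1, X, R)  ⊢  X[q1]aaaaa (head at position 1)
Step 2: δ(q1, a) = (q1, a, R)  ⊢  Xa[q1]aaaa (head at position 2)
Step 3: δ(q1, a) = (q1, a, R)  ⊢  Xaa[q1]aaa (head at position 3)
Step 4: δ(q1, a) = (q1, a, R)  ⊢  Xaaa[q1]aa (head at position 4)
Step 5: δ(q1, a) = (q1, a, R)  ⊢  Xaaaa[q1]a (head at position 5)
Step 6: δ(q1, a) = (q1, a, R)  ⊢  Xaaaaa[q1]□ (head at position 6)
Step 7: δ(q1, □) = (q2, #, R)  ⊢  Xaaaaa#[q2]□ (head at position 7)
Reading off the states of these 8 configurations: q0 → q1 → q1 → q1 → q1 → q1 → q1 → q2

Final answer: q0 → q1 → q1 → q1 → q1 → q1 → q1 → q2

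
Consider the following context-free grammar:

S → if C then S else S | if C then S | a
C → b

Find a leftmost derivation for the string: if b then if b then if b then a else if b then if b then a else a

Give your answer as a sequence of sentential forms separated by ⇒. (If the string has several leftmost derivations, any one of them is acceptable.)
Start with S.
Step 1: the leftmost non-terminal is S; apply S → if C then S:  if C then S
Step 2: the leftmost non-terminal is C; apply C → b:  if b then S
Step 3: the leftmost non-terminal is S; apply S → if C then S:  if b then if C then S
Step 4: the leftmost non-terminal is C; apply C → b:  if b then if b then S
Step 5: the leftmost non-terminal is S; apply S → if C then S else S:  if b then if b then if C then S else S
Step 6: the leftmost non-terminal is C; apply C → b:  if b then if b then if b then S else S
Step 7: the leftmost non-terminal is S; apply S → a:  if b then if b then if b then a else S
Step 8: the leftmost non-terminal is S; apply S → if C then S else S:  if b then if b then if b then a else if C then S else S
Step 9: the leftmost non-terminal is C; apply C → b:  if b then if b then if b then a else if b then S else S
Step 10: the leftmost non-terminal is S; apply S → if C then S:  if b then if b then if b then a else if b then if C then S else S
Step 11: the leftmost non-terminal is C; apply C → b:  if b then if b then if b then a else if b then if b then S else S
Step 12: the leftmost non-terminal is S; apply S → a:  if b then if b then if b then a else if b then if b then a else S
Step 13: the leftmost non-terminal is S; apply S → a:  if b then if b then if b then a else if b then if b then a else a

Final answer: S ⇒ if C then S ⇒ if b then S ⇒ if b then if C then S ⇒ if b then if b then S ⇒ if b then if b then if C then S else S ⇒ if b then if b then if b then S else S ⇒ if b then if b then if b then a else S ⇒ if b then if b then if b then a else if C then S else S ⇒ if b then if b then if b then a else if b then S else S ⇒ if b then if b then if b then a else if b then if C then S else S ⇒ if b then if b then if b then a else if b then if b then S else S ⇒ if b then if b then if b then a else if b then if b then a else S ⇒ if b then if b then if b then a else if b then if b then a else a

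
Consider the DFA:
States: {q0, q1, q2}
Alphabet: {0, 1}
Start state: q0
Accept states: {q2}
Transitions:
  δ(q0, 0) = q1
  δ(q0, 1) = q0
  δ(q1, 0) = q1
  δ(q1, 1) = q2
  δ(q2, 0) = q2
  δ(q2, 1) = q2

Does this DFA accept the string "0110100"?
Processing string "0110100":
  q0 --0--> q1
  q1 --1--> q2
  q2 --1--> q2
  q2 --0--> q2
  q2 --1--> q2
  q2 --0--> q2
  q2 --0--> q2
Final state: q2
Accept states: {q2}
q2 is an accept state, so the string is accepted.

Final answer: Yes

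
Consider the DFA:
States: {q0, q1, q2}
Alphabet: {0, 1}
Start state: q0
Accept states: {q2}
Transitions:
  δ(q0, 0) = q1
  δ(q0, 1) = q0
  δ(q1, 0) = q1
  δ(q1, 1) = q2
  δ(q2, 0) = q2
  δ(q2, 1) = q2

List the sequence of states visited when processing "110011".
Starting at q0
Read '1': q0 -> q0
Read '1': q0 -> q0
Read '0': q0 -> q1
Read '0': q1 -> q1
Read '1': q1 -> q2
Read '1': q2 -> q2

Final answer: q0 -> q0 -> q0 -> q1 -> q1 -> q2 -> q2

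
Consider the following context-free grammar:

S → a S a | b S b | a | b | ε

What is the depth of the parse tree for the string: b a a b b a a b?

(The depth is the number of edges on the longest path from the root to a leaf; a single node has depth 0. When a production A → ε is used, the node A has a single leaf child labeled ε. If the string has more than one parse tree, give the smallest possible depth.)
The string has even length 8, so its (unique) parse tree peels off matching outer symbols: S → b S b, S → a S a, S → a S a, S → b S b, and finally S → ε for the empty middle.
The S nodes are at depths 0..4; the ε leaf under the innermost S is at depth 5 (terminal leaves are at depths 1..4).
Depth = 5.

Final answer: 5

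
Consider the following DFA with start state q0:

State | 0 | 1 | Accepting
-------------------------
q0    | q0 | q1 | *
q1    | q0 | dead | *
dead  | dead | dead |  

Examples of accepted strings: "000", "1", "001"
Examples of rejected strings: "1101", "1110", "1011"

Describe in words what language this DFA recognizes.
binary strings with no two consecutive 1s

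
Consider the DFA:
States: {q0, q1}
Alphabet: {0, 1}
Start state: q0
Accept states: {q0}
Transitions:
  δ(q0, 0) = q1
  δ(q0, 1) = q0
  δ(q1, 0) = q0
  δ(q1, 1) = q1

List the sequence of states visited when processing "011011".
Starting at q0
Read '0': q0 -> q1
Read '1': q1 -> q1
Read '1': q1 -> q1
Read '0': q1 -> q0
Read '1': q0 -> q0
Read '1': q0 -> q0

Final answer: q0 -> q1 -> q1 -> q1 -> q0 -> q0 -> q0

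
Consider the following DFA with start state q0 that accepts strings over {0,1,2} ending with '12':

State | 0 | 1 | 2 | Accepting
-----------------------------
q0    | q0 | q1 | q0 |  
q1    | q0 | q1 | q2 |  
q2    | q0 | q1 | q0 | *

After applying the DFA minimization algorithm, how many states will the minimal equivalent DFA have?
All 3 states are reachable from q0, so none can be removed as unreachable.
Table-filling: first mark every (accepting, non-accepting) pair as distinguishable (accepting: {q2}; non-accepting: {q0, q1}).
Round 1: (q0, q1) on '2' go to q0 and q2, already distinguishable → mark.
Every pair of states is distinguishable, so the DFA is already minimal.
Equivalence classes: {q0}, {q1}, {q2} → 3 states.

Final answer: 3 states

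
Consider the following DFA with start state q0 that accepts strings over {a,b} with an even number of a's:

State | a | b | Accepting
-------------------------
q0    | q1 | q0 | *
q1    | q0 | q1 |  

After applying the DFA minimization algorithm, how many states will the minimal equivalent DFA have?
All 2 states are reachable from q0, so none can be removed as unreachable.
Table-filling: first mark every (accepting, non-accepting) pair as distinguishable (accepting: {q0}; non-accepting: {q1}).
Every pair of states is distinguishable, so the DFA is already minimal.
Equivalence classes: {q0}, {q1} → 2 states.

Final answer: 2 states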